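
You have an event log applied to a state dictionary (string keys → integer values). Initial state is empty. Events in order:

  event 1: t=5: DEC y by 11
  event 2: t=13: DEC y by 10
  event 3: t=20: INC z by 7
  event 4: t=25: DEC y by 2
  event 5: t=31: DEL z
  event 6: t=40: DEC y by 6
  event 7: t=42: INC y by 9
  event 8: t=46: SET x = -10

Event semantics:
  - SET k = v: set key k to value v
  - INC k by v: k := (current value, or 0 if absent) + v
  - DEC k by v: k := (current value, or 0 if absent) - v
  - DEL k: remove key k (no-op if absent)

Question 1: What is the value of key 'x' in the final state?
Track key 'x' through all 8 events:
  event 1 (t=5: DEC y by 11): x unchanged
  event 2 (t=13: DEC y by 10): x unchanged
  event 3 (t=20: INC z by 7): x unchanged
  event 4 (t=25: DEC y by 2): x unchanged
  event 5 (t=31: DEL z): x unchanged
  event 6 (t=40: DEC y by 6): x unchanged
  event 7 (t=42: INC y by 9): x unchanged
  event 8 (t=46: SET x = -10): x (absent) -> -10
Final: x = -10

Answer: -10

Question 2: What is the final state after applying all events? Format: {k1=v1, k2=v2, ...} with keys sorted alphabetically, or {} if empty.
Answer: {x=-10, y=-20}

Derivation:
  after event 1 (t=5: DEC y by 11): {y=-11}
  after event 2 (t=13: DEC y by 10): {y=-21}
  after event 3 (t=20: INC z by 7): {y=-21, z=7}
  after event 4 (t=25: DEC y by 2): {y=-23, z=7}
  after event 5 (t=31: DEL z): {y=-23}
  after event 6 (t=40: DEC y by 6): {y=-29}
  after event 7 (t=42: INC y by 9): {y=-20}
  after event 8 (t=46: SET x = -10): {x=-10, y=-20}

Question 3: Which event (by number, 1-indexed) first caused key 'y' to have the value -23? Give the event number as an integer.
Answer: 4

Derivation:
Looking for first event where y becomes -23:
  event 1: y = -11
  event 2: y = -21
  event 3: y = -21
  event 4: y -21 -> -23  <-- first match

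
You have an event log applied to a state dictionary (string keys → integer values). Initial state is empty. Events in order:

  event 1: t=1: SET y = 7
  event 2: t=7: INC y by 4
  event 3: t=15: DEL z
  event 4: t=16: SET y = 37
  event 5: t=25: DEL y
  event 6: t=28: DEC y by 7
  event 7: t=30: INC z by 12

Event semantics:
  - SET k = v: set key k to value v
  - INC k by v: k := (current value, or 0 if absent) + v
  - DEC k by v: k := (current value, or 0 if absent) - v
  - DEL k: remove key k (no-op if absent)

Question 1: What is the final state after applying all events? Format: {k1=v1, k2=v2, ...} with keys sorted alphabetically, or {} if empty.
  after event 1 (t=1: SET y = 7): {y=7}
  after event 2 (t=7: INC y by 4): {y=11}
  after event 3 (t=15: DEL z): {y=11}
  after event 4 (t=16: SET y = 37): {y=37}
  after event 5 (t=25: DEL y): {}
  after event 6 (t=28: DEC y by 7): {y=-7}
  after event 7 (t=30: INC z by 12): {y=-7, z=12}

Answer: {y=-7, z=12}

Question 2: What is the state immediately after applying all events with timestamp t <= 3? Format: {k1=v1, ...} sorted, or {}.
Answer: {y=7}

Derivation:
Apply events with t <= 3 (1 events):
  after event 1 (t=1: SET y = 7): {y=7}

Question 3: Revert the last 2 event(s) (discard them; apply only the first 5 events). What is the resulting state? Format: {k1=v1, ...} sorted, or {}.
Keep first 5 events (discard last 2):
  after event 1 (t=1: SET y = 7): {y=7}
  after event 2 (t=7: INC y by 4): {y=11}
  after event 3 (t=15: DEL z): {y=11}
  after event 4 (t=16: SET y = 37): {y=37}
  after event 5 (t=25: DEL y): {}

Answer: {}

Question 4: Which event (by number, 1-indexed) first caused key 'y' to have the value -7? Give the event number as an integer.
Answer: 6

Derivation:
Looking for first event where y becomes -7:
  event 1: y = 7
  event 2: y = 11
  event 3: y = 11
  event 4: y = 37
  event 5: y = (absent)
  event 6: y (absent) -> -7  <-- first match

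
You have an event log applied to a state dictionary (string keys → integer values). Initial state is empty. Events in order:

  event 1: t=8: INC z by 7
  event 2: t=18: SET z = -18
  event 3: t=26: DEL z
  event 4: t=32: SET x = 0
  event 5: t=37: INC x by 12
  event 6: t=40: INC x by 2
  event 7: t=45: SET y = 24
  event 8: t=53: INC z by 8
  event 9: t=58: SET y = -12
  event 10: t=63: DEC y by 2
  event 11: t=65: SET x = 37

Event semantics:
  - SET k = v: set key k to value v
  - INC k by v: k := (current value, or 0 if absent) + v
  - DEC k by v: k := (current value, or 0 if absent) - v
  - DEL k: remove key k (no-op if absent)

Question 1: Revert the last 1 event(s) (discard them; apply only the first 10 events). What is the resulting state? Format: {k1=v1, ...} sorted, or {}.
Keep first 10 events (discard last 1):
  after event 1 (t=8: INC z by 7): {z=7}
  after event 2 (t=18: SET z = -18): {z=-18}
  after event 3 (t=26: DEL z): {}
  after event 4 (t=32: SET x = 0): {x=0}
  after event 5 (t=37: INC x by 12): {x=12}
  after event 6 (t=40: INC x by 2): {x=14}
  after event 7 (t=45: SET y = 24): {x=14, y=24}
  after event 8 (t=53: INC z by 8): {x=14, y=24, z=8}
  after event 9 (t=58: SET y = -12): {x=14, y=-12, z=8}
  after event 10 (t=63: DEC y by 2): {x=14, y=-14, z=8}

Answer: {x=14, y=-14, z=8}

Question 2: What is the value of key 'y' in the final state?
Answer: -14

Derivation:
Track key 'y' through all 11 events:
  event 1 (t=8: INC z by 7): y unchanged
  event 2 (t=18: SET z = -18): y unchanged
  event 3 (t=26: DEL z): y unchanged
  event 4 (t=32: SET x = 0): y unchanged
  event 5 (t=37: INC x by 12): y unchanged
  event 6 (t=40: INC x by 2): y unchanged
  event 7 (t=45: SET y = 24): y (absent) -> 24
  event 8 (t=53: INC z by 8): y unchanged
  event 9 (t=58: SET y = -12): y 24 -> -12
  event 10 (t=63: DEC y by 2): y -12 -> -14
  event 11 (t=65: SET x = 37): y unchanged
Final: y = -14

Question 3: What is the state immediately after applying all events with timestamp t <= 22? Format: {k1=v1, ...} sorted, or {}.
Answer: {z=-18}

Derivation:
Apply events with t <= 22 (2 events):
  after event 1 (t=8: INC z by 7): {z=7}
  after event 2 (t=18: SET z = -18): {z=-18}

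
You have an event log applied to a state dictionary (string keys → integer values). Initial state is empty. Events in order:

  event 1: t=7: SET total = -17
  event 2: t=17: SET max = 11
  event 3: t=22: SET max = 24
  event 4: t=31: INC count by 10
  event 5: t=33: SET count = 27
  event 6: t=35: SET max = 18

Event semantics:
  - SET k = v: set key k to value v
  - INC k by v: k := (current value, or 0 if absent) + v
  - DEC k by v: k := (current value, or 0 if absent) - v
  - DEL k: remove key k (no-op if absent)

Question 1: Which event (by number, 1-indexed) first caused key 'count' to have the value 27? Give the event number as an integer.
Looking for first event where count becomes 27:
  event 4: count = 10
  event 5: count 10 -> 27  <-- first match

Answer: 5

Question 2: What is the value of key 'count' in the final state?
Track key 'count' through all 6 events:
  event 1 (t=7: SET total = -17): count unchanged
  event 2 (t=17: SET max = 11): count unchanged
  event 3 (t=22: SET max = 24): count unchanged
  event 4 (t=31: INC count by 10): count (absent) -> 10
  event 5 (t=33: SET count = 27): count 10 -> 27
  event 6 (t=35: SET max = 18): count unchanged
Final: count = 27

Answer: 27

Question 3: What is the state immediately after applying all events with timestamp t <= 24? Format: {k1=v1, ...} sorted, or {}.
Answer: {max=24, total=-17}

Derivation:
Apply events with t <= 24 (3 events):
  after event 1 (t=7: SET total = -17): {total=-17}
  after event 2 (t=17: SET max = 11): {max=11, total=-17}
  after event 3 (t=22: SET max = 24): {max=24, total=-17}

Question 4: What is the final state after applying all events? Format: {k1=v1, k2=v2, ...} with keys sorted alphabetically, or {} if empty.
  after event 1 (t=7: SET total = -17): {total=-17}
  after event 2 (t=17: SET max = 11): {max=11, total=-17}
  after event 3 (t=22: SET max = 24): {max=24, total=-17}
  after event 4 (t=31: INC count by 10): {count=10, max=24, total=-17}
  after event 5 (t=33: SET count = 27): {count=27, max=24, total=-17}
  after event 6 (t=35: SET max = 18): {count=27, max=18, total=-17}

Answer: {count=27, max=18, total=-17}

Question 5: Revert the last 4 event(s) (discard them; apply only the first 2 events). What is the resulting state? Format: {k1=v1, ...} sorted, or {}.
Answer: {max=11, total=-17}

Derivation:
Keep first 2 events (discard last 4):
  after event 1 (t=7: SET total = -17): {total=-17}
  after event 2 (t=17: SET max = 11): {max=11, total=-17}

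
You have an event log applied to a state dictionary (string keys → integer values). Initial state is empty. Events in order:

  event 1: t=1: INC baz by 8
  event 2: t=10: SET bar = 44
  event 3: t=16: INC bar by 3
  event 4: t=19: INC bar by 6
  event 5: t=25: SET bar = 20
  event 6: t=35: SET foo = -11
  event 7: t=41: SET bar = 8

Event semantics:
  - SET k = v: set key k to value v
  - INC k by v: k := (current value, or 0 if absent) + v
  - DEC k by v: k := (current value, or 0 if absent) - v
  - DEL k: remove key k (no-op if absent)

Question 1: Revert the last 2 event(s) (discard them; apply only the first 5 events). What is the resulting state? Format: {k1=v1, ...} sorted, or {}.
Keep first 5 events (discard last 2):
  after event 1 (t=1: INC baz by 8): {baz=8}
  after event 2 (t=10: SET bar = 44): {bar=44, baz=8}
  after event 3 (t=16: INC bar by 3): {bar=47, baz=8}
  after event 4 (t=19: INC bar by 6): {bar=53, baz=8}
  after event 5 (t=25: SET bar = 20): {bar=20, baz=8}

Answer: {bar=20, baz=8}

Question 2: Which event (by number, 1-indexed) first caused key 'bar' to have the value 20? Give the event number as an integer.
Answer: 5

Derivation:
Looking for first event where bar becomes 20:
  event 2: bar = 44
  event 3: bar = 47
  event 4: bar = 53
  event 5: bar 53 -> 20  <-- first match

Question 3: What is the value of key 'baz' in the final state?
Track key 'baz' through all 7 events:
  event 1 (t=1: INC baz by 8): baz (absent) -> 8
  event 2 (t=10: SET bar = 44): baz unchanged
  event 3 (t=16: INC bar by 3): baz unchanged
  event 4 (t=19: INC bar by 6): baz unchanged
  event 5 (t=25: SET bar = 20): baz unchanged
  event 6 (t=35: SET foo = -11): baz unchanged
  event 7 (t=41: SET bar = 8): baz unchanged
Final: baz = 8

Answer: 8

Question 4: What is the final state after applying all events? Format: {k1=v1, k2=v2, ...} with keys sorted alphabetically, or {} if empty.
Answer: {bar=8, baz=8, foo=-11}

Derivation:
  after event 1 (t=1: INC baz by 8): {baz=8}
  after event 2 (t=10: SET bar = 44): {bar=44, baz=8}
  after event 3 (t=16: INC bar by 3): {bar=47, baz=8}
  after event 4 (t=19: INC bar by 6): {bar=53, baz=8}
  after event 5 (t=25: SET bar = 20): {bar=20, baz=8}
  after event 6 (t=35: SET foo = -11): {bar=20, baz=8, foo=-11}
  after event 7 (t=41: SET bar = 8): {bar=8, baz=8, foo=-11}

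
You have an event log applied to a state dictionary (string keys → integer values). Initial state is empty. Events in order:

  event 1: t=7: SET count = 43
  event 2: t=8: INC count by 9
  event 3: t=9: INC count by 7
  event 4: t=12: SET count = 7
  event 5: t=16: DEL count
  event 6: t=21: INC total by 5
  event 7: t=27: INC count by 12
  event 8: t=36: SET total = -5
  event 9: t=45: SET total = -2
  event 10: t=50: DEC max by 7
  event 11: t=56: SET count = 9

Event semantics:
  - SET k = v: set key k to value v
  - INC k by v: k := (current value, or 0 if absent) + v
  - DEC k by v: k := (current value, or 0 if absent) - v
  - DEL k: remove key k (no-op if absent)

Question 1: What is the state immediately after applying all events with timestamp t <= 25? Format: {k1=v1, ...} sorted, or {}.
Apply events with t <= 25 (6 events):
  after event 1 (t=7: SET count = 43): {count=43}
  after event 2 (t=8: INC count by 9): {count=52}
  after event 3 (t=9: INC count by 7): {count=59}
  after event 4 (t=12: SET count = 7): {count=7}
  after event 5 (t=16: DEL count): {}
  after event 6 (t=21: INC total by 5): {total=5}

Answer: {total=5}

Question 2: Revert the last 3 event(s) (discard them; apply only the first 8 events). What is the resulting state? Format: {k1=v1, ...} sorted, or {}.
Keep first 8 events (discard last 3):
  after event 1 (t=7: SET count = 43): {count=43}
  after event 2 (t=8: INC count by 9): {count=52}
  after event 3 (t=9: INC count by 7): {count=59}
  after event 4 (t=12: SET count = 7): {count=7}
  after event 5 (t=16: DEL count): {}
  after event 6 (t=21: INC total by 5): {total=5}
  after event 7 (t=27: INC count by 12): {count=12, total=5}
  after event 8 (t=36: SET total = -5): {count=12, total=-5}

Answer: {count=12, total=-5}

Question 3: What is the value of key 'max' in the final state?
Track key 'max' through all 11 events:
  event 1 (t=7: SET count = 43): max unchanged
  event 2 (t=8: INC count by 9): max unchanged
  event 3 (t=9: INC count by 7): max unchanged
  event 4 (t=12: SET count = 7): max unchanged
  event 5 (t=16: DEL count): max unchanged
  event 6 (t=21: INC total by 5): max unchanged
  event 7 (t=27: INC count by 12): max unchanged
  event 8 (t=36: SET total = -5): max unchanged
  event 9 (t=45: SET total = -2): max unchanged
  event 10 (t=50: DEC max by 7): max (absent) -> -7
  event 11 (t=56: SET count = 9): max unchanged
Final: max = -7

Answer: -7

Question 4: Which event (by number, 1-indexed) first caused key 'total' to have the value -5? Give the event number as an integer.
Answer: 8

Derivation:
Looking for first event where total becomes -5:
  event 6: total = 5
  event 7: total = 5
  event 8: total 5 -> -5  <-- first match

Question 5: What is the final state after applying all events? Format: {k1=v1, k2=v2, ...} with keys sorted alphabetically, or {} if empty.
Answer: {count=9, max=-7, total=-2}

Derivation:
  after event 1 (t=7: SET count = 43): {count=43}
  after event 2 (t=8: INC count by 9): {count=52}
  after event 3 (t=9: INC count by 7): {count=59}
  after event 4 (t=12: SET count = 7): {count=7}
  after event 5 (t=16: DEL count): {}
  after event 6 (t=21: INC total by 5): {total=5}
  after event 7 (t=27: INC count by 12): {count=12, total=5}
  after event 8 (t=36: SET total = -5): {count=12, total=-5}
  after event 9 (t=45: SET total = -2): {count=12, total=-2}
  after event 10 (t=50: DEC max by 7): {count=12, max=-7, total=-2}
  after event 11 (t=56: SET count = 9): {count=9, max=-7, total=-2}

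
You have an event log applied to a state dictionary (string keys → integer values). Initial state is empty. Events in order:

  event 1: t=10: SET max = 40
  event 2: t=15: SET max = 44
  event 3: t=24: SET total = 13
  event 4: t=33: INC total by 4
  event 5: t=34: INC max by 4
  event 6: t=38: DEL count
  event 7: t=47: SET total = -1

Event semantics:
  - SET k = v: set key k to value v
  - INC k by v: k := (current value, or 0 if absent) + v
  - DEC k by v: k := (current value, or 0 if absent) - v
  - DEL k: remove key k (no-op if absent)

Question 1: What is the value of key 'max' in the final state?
Answer: 48

Derivation:
Track key 'max' through all 7 events:
  event 1 (t=10: SET max = 40): max (absent) -> 40
  event 2 (t=15: SET max = 44): max 40 -> 44
  event 3 (t=24: SET total = 13): max unchanged
  event 4 (t=33: INC total by 4): max unchanged
  event 5 (t=34: INC max by 4): max 44 -> 48
  event 6 (t=38: DEL count): max unchanged
  event 7 (t=47: SET total = -1): max unchanged
Final: max = 48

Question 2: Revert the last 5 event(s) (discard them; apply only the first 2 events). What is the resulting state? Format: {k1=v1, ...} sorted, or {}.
Keep first 2 events (discard last 5):
  after event 1 (t=10: SET max = 40): {max=40}
  after event 2 (t=15: SET max = 44): {max=44}

Answer: {max=44}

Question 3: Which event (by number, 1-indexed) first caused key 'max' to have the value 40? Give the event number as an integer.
Looking for first event where max becomes 40:
  event 1: max (absent) -> 40  <-- first match

Answer: 1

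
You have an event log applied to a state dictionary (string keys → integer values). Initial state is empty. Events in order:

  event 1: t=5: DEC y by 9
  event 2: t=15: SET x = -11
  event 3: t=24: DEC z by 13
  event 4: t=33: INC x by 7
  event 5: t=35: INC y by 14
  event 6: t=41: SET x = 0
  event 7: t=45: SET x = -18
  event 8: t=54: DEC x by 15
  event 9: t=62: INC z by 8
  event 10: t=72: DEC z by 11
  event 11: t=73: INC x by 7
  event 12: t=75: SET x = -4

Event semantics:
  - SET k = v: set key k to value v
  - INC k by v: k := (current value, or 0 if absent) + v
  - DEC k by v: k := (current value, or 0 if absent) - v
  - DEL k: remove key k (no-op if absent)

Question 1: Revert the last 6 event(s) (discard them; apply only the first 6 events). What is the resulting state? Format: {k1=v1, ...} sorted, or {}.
Keep first 6 events (discard last 6):
  after event 1 (t=5: DEC y by 9): {y=-9}
  after event 2 (t=15: SET x = -11): {x=-11, y=-9}
  after event 3 (t=24: DEC z by 13): {x=-11, y=-9, z=-13}
  after event 4 (t=33: INC x by 7): {x=-4, y=-9, z=-13}
  after event 5 (t=35: INC y by 14): {x=-4, y=5, z=-13}
  after event 6 (t=41: SET x = 0): {x=0, y=5, z=-13}

Answer: {x=0, y=5, z=-13}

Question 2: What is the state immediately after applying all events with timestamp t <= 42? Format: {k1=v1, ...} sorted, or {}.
Apply events with t <= 42 (6 events):
  after event 1 (t=5: DEC y by 9): {y=-9}
  after event 2 (t=15: SET x = -11): {x=-11, y=-9}
  after event 3 (t=24: DEC z by 13): {x=-11, y=-9, z=-13}
  after event 4 (t=33: INC x by 7): {x=-4, y=-9, z=-13}
  after event 5 (t=35: INC y by 14): {x=-4, y=5, z=-13}
  after event 6 (t=41: SET x = 0): {x=0, y=5, z=-13}

Answer: {x=0, y=5, z=-13}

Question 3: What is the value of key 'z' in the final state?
Answer: -16

Derivation:
Track key 'z' through all 12 events:
  event 1 (t=5: DEC y by 9): z unchanged
  event 2 (t=15: SET x = -11): z unchanged
  event 3 (t=24: DEC z by 13): z (absent) -> -13
  event 4 (t=33: INC x by 7): z unchanged
  event 5 (t=35: INC y by 14): z unchanged
  event 6 (t=41: SET x = 0): z unchanged
  event 7 (t=45: SET x = -18): z unchanged
  event 8 (t=54: DEC x by 15): z unchanged
  event 9 (t=62: INC z by 8): z -13 -> -5
  event 10 (t=72: DEC z by 11): z -5 -> -16
  event 11 (t=73: INC x by 7): z unchanged
  event 12 (t=75: SET x = -4): z unchanged
Final: z = -16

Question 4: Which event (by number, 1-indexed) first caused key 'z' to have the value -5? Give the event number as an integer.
Answer: 9

Derivation:
Looking for first event where z becomes -5:
  event 3: z = -13
  event 4: z = -13
  event 5: z = -13
  event 6: z = -13
  event 7: z = -13
  event 8: z = -13
  event 9: z -13 -> -5  <-- first match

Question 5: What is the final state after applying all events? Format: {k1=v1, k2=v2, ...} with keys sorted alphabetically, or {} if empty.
  after event 1 (t=5: DEC y by 9): {y=-9}
  after event 2 (t=15: SET x = -11): {x=-11, y=-9}
  after event 3 (t=24: DEC z by 13): {x=-11, y=-9, z=-13}
  after event 4 (t=33: INC x by 7): {x=-4, y=-9, z=-13}
  after event 5 (t=35: INC y by 14): {x=-4, y=5, z=-13}
  after event 6 (t=41: SET x = 0): {x=0, y=5, z=-13}
  after event 7 (t=45: SET x = -18): {x=-18, y=5, z=-13}
  after event 8 (t=54: DEC x by 15): {x=-33, y=5, z=-13}
  after event 9 (t=62: INC z by 8): {x=-33, y=5, z=-5}
  after event 10 (t=72: DEC z by 11): {x=-33, y=5, z=-16}
  after event 11 (t=73: INC x by 7): {x=-26, y=5, z=-16}
  after event 12 (t=75: SET x = -4): {x=-4, y=5, z=-16}

Answer: {x=-4, y=5, z=-16}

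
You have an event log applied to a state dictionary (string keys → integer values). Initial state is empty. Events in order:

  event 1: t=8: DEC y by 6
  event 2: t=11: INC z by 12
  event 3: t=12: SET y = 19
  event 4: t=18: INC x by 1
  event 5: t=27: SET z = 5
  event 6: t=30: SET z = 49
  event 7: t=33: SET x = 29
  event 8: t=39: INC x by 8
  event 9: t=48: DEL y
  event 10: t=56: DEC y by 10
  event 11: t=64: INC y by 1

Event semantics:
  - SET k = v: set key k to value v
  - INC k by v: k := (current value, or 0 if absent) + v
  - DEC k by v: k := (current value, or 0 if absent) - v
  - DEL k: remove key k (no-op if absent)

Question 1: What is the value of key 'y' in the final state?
Answer: -9

Derivation:
Track key 'y' through all 11 events:
  event 1 (t=8: DEC y by 6): y (absent) -> -6
  event 2 (t=11: INC z by 12): y unchanged
  event 3 (t=12: SET y = 19): y -6 -> 19
  event 4 (t=18: INC x by 1): y unchanged
  event 5 (t=27: SET z = 5): y unchanged
  event 6 (t=30: SET z = 49): y unchanged
  event 7 (t=33: SET x = 29): y unchanged
  event 8 (t=39: INC x by 8): y unchanged
  event 9 (t=48: DEL y): y 19 -> (absent)
  event 10 (t=56: DEC y by 10): y (absent) -> -10
  event 11 (t=64: INC y by 1): y -10 -> -9
Final: y = -9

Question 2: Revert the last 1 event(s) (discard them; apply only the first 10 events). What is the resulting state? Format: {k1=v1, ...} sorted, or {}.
Keep first 10 events (discard last 1):
  after event 1 (t=8: DEC y by 6): {y=-6}
  after event 2 (t=11: INC z by 12): {y=-6, z=12}
  after event 3 (t=12: SET y = 19): {y=19, z=12}
  after event 4 (t=18: INC x by 1): {x=1, y=19, z=12}
  after event 5 (t=27: SET z = 5): {x=1, y=19, z=5}
  after event 6 (t=30: SET z = 49): {x=1, y=19, z=49}
  after event 7 (t=33: SET x = 29): {x=29, y=19, z=49}
  after event 8 (t=39: INC x by 8): {x=37, y=19, z=49}
  after event 9 (t=48: DEL y): {x=37, z=49}
  after event 10 (t=56: DEC y by 10): {x=37, y=-10, z=49}

Answer: {x=37, y=-10, z=49}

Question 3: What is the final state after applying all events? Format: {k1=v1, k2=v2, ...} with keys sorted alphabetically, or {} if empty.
  after event 1 (t=8: DEC y by 6): {y=-6}
  after event 2 (t=11: INC z by 12): {y=-6, z=12}
  after event 3 (t=12: SET y = 19): {y=19, z=12}
  after event 4 (t=18: INC x by 1): {x=1, y=19, z=12}
  after event 5 (t=27: SET z = 5): {x=1, y=19, z=5}
  after event 6 (t=30: SET z = 49): {x=1, y=19, z=49}
  after event 7 (t=33: SET x = 29): {x=29, y=19, z=49}
  after event 8 (t=39: INC x by 8): {x=37, y=19, z=49}
  after event 9 (t=48: DEL y): {x=37, z=49}
  after event 10 (t=56: DEC y by 10): {x=37, y=-10, z=49}
  after event 11 (t=64: INC y by 1): {x=37, y=-9, z=49}

Answer: {x=37, y=-9, z=49}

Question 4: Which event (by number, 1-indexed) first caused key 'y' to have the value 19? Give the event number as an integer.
Looking for first event where y becomes 19:
  event 1: y = -6
  event 2: y = -6
  event 3: y -6 -> 19  <-- first match

Answer: 3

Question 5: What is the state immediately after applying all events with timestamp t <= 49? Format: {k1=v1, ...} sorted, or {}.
Answer: {x=37, z=49}

Derivation:
Apply events with t <= 49 (9 events):
  after event 1 (t=8: DEC y by 6): {y=-6}
  after event 2 (t=11: INC z by 12): {y=-6, z=12}
  after event 3 (t=12: SET y = 19): {y=19, z=12}
  after event 4 (t=18: INC x by 1): {x=1, y=19, z=12}
  after event 5 (t=27: SET z = 5): {x=1, y=19, z=5}
  after event 6 (t=30: SET z = 49): {x=1, y=19, z=49}
  after event 7 (t=33: SET x = 29): {x=29, y=19, z=49}
  after event 8 (t=39: INC x by 8): {x=37, y=19, z=49}
  after event 9 (t=48: DEL y): {x=37, z=49}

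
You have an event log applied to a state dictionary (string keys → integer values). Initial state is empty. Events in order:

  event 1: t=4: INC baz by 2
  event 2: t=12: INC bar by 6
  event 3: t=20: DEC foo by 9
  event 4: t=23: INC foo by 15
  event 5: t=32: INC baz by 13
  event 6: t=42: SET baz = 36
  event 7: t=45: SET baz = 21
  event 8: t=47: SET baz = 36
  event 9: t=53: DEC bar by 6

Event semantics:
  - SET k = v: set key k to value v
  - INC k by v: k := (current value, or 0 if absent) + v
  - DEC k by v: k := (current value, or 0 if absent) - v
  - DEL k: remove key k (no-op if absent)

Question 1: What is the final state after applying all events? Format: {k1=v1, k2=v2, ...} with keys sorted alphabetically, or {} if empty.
Answer: {bar=0, baz=36, foo=6}

Derivation:
  after event 1 (t=4: INC baz by 2): {baz=2}
  after event 2 (t=12: INC bar by 6): {bar=6, baz=2}
  after event 3 (t=20: DEC foo by 9): {bar=6, baz=2, foo=-9}
  after event 4 (t=23: INC foo by 15): {bar=6, baz=2, foo=6}
  after event 5 (t=32: INC baz by 13): {bar=6, baz=15, foo=6}
  after event 6 (t=42: SET baz = 36): {bar=6, baz=36, foo=6}
  after event 7 (t=45: SET baz = 21): {bar=6, baz=21, foo=6}
  after event 8 (t=47: SET baz = 36): {bar=6, baz=36, foo=6}
  after event 9 (t=53: DEC bar by 6): {bar=0, baz=36, foo=6}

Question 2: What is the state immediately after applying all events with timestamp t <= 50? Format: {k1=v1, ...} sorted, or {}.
Apply events with t <= 50 (8 events):
  after event 1 (t=4: INC baz by 2): {baz=2}
  after event 2 (t=12: INC bar by 6): {bar=6, baz=2}
  after event 3 (t=20: DEC foo by 9): {bar=6, baz=2, foo=-9}
  after event 4 (t=23: INC foo by 15): {bar=6, baz=2, foo=6}
  after event 5 (t=32: INC baz by 13): {bar=6, baz=15, foo=6}
  after event 6 (t=42: SET baz = 36): {bar=6, baz=36, foo=6}
  after event 7 (t=45: SET baz = 21): {bar=6, baz=21, foo=6}
  after event 8 (t=47: SET baz = 36): {bar=6, baz=36, foo=6}

Answer: {bar=6, baz=36, foo=6}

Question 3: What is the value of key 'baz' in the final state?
Track key 'baz' through all 9 events:
  event 1 (t=4: INC baz by 2): baz (absent) -> 2
  event 2 (t=12: INC bar by 6): baz unchanged
  event 3 (t=20: DEC foo by 9): baz unchanged
  event 4 (t=23: INC foo by 15): baz unchanged
  event 5 (t=32: INC baz by 13): baz 2 -> 15
  event 6 (t=42: SET baz = 36): baz 15 -> 36
  event 7 (t=45: SET baz = 21): baz 36 -> 21
  event 8 (t=47: SET baz = 36): baz 21 -> 36
  event 9 (t=53: DEC bar by 6): baz unchanged
Final: baz = 36

Answer: 36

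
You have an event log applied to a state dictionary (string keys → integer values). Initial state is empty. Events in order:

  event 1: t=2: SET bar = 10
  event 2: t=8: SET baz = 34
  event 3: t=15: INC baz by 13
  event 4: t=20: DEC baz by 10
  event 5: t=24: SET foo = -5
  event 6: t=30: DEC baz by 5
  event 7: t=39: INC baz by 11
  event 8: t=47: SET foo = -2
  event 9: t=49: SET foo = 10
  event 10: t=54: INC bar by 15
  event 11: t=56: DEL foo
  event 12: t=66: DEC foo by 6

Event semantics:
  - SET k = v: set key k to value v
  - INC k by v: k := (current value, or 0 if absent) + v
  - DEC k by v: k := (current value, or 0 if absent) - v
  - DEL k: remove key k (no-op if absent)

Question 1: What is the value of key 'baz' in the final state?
Answer: 43

Derivation:
Track key 'baz' through all 12 events:
  event 1 (t=2: SET bar = 10): baz unchanged
  event 2 (t=8: SET baz = 34): baz (absent) -> 34
  event 3 (t=15: INC baz by 13): baz 34 -> 47
  event 4 (t=20: DEC baz by 10): baz 47 -> 37
  event 5 (t=24: SET foo = -5): baz unchanged
  event 6 (t=30: DEC baz by 5): baz 37 -> 32
  event 7 (t=39: INC baz by 11): baz 32 -> 43
  event 8 (t=47: SET foo = -2): baz unchanged
  event 9 (t=49: SET foo = 10): baz unchanged
  event 10 (t=54: INC bar by 15): baz unchanged
  event 11 (t=56: DEL foo): baz unchanged
  event 12 (t=66: DEC foo by 6): baz unchanged
Final: baz = 43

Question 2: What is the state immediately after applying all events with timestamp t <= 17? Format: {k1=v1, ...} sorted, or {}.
Answer: {bar=10, baz=47}

Derivation:
Apply events with t <= 17 (3 events):
  after event 1 (t=2: SET bar = 10): {bar=10}
  after event 2 (t=8: SET baz = 34): {bar=10, baz=34}
  after event 3 (t=15: INC baz by 13): {bar=10, baz=47}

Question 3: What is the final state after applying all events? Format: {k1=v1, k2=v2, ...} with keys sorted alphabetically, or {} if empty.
Answer: {bar=25, baz=43, foo=-6}

Derivation:
  after event 1 (t=2: SET bar = 10): {bar=10}
  after event 2 (t=8: SET baz = 34): {bar=10, baz=34}
  after event 3 (t=15: INC baz by 13): {bar=10, baz=47}
  after event 4 (t=20: DEC baz by 10): {bar=10, baz=37}
  after event 5 (t=24: SET foo = -5): {bar=10, baz=37, foo=-5}
  after event 6 (t=30: DEC baz by 5): {bar=10, baz=32, foo=-5}
  after event 7 (t=39: INC baz by 11): {bar=10, baz=43, foo=-5}
  after event 8 (t=47: SET foo = -2): {bar=10, baz=43, foo=-2}
  after event 9 (t=49: SET foo = 10): {bar=10, baz=43, foo=10}
  after event 10 (t=54: INC bar by 15): {bar=25, baz=43, foo=10}
  after event 11 (t=56: DEL foo): {bar=25, baz=43}
  after event 12 (t=66: DEC foo by 6): {bar=25, baz=43, foo=-6}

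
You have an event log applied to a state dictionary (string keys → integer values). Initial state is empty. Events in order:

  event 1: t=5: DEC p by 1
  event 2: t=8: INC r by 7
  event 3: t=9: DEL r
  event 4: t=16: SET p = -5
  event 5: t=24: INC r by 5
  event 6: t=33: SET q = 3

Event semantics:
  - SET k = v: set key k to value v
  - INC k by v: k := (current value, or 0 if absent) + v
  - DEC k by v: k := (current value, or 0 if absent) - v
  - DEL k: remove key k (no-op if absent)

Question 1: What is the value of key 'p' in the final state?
Track key 'p' through all 6 events:
  event 1 (t=5: DEC p by 1): p (absent) -> -1
  event 2 (t=8: INC r by 7): p unchanged
  event 3 (t=9: DEL r): p unchanged
  event 4 (t=16: SET p = -5): p -1 -> -5
  event 5 (t=24: INC r by 5): p unchanged
  event 6 (t=33: SET q = 3): p unchanged
Final: p = -5

Answer: -5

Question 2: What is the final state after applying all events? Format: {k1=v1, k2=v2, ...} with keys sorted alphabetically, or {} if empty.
  after event 1 (t=5: DEC p by 1): {p=-1}
  after event 2 (t=8: INC r by 7): {p=-1, r=7}
  after event 3 (t=9: DEL r): {p=-1}
  after event 4 (t=16: SET p = -5): {p=-5}
  after event 5 (t=24: INC r by 5): {p=-5, r=5}
  after event 6 (t=33: SET q = 3): {p=-5, q=3, r=5}

Answer: {p=-5, q=3, r=5}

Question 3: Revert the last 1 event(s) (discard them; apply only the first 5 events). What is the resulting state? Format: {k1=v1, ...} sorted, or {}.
Keep first 5 events (discard last 1):
  after event 1 (t=5: DEC p by 1): {p=-1}
  after event 2 (t=8: INC r by 7): {p=-1, r=7}
  after event 3 (t=9: DEL r): {p=-1}
  after event 4 (t=16: SET p = -5): {p=-5}
  after event 5 (t=24: INC r by 5): {p=-5, r=5}

Answer: {p=-5, r=5}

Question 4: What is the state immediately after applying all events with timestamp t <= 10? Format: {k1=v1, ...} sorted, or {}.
Apply events with t <= 10 (3 events):
  after event 1 (t=5: DEC p by 1): {p=-1}
  after event 2 (t=8: INC r by 7): {p=-1, r=7}
  after event 3 (t=9: DEL r): {p=-1}

Answer: {p=-1}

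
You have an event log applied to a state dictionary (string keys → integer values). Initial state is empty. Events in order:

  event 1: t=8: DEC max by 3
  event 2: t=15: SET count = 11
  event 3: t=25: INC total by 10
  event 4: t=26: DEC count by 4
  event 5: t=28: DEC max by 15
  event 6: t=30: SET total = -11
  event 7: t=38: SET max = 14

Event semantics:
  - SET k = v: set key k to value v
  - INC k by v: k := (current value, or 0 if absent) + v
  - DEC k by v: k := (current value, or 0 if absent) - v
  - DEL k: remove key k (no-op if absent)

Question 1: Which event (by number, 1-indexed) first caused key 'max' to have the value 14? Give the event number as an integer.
Looking for first event where max becomes 14:
  event 1: max = -3
  event 2: max = -3
  event 3: max = -3
  event 4: max = -3
  event 5: max = -18
  event 6: max = -18
  event 7: max -18 -> 14  <-- first match

Answer: 7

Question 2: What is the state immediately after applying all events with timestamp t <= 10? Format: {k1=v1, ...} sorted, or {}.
Apply events with t <= 10 (1 events):
  after event 1 (t=8: DEC max by 3): {max=-3}

Answer: {max=-3}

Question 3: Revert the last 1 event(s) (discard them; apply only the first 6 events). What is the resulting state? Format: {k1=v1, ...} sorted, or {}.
Keep first 6 events (discard last 1):
  after event 1 (t=8: DEC max by 3): {max=-3}
  after event 2 (t=15: SET count = 11): {count=11, max=-3}
  after event 3 (t=25: INC total by 10): {count=11, max=-3, total=10}
  after event 4 (t=26: DEC count by 4): {count=7, max=-3, total=10}
  after event 5 (t=28: DEC max by 15): {count=7, max=-18, total=10}
  after event 6 (t=30: SET total = -11): {count=7, max=-18, total=-11}

Answer: {count=7, max=-18, total=-11}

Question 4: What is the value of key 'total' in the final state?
Answer: -11

Derivation:
Track key 'total' through all 7 events:
  event 1 (t=8: DEC max by 3): total unchanged
  event 2 (t=15: SET count = 11): total unchanged
  event 3 (t=25: INC total by 10): total (absent) -> 10
  event 4 (t=26: DEC count by 4): total unchanged
  event 5 (t=28: DEC max by 15): total unchanged
  event 6 (t=30: SET total = -11): total 10 -> -11
  event 7 (t=38: SET max = 14): total unchanged
Final: total = -11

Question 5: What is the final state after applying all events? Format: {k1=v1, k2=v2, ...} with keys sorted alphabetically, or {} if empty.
  after event 1 (t=8: DEC max by 3): {max=-3}
  after event 2 (t=15: SET count = 11): {count=11, max=-3}
  after event 3 (t=25: INC total by 10): {count=11, max=-3, total=10}
  after event 4 (t=26: DEC count by 4): {count=7, max=-3, total=10}
  after event 5 (t=28: DEC max by 15): {count=7, max=-18, total=10}
  after event 6 (t=30: SET total = -11): {count=7, max=-18, total=-11}
  after event 7 (t=38: SET max = 14): {count=7, max=14, total=-11}

Answer: {count=7, max=14, total=-11}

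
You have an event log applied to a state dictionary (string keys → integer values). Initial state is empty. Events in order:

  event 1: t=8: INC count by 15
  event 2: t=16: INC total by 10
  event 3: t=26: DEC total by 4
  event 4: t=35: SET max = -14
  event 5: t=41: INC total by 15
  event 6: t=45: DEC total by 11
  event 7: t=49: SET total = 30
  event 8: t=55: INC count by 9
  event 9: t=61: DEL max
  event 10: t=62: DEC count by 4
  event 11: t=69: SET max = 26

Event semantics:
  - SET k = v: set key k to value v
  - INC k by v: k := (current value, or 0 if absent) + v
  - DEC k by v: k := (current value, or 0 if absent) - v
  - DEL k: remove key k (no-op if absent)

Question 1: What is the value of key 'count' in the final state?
Track key 'count' through all 11 events:
  event 1 (t=8: INC count by 15): count (absent) -> 15
  event 2 (t=16: INC total by 10): count unchanged
  event 3 (t=26: DEC total by 4): count unchanged
  event 4 (t=35: SET max = -14): count unchanged
  event 5 (t=41: INC total by 15): count unchanged
  event 6 (t=45: DEC total by 11): count unchanged
  event 7 (t=49: SET total = 30): count unchanged
  event 8 (t=55: INC count by 9): count 15 -> 24
  event 9 (t=61: DEL max): count unchanged
  event 10 (t=62: DEC count by 4): count 24 -> 20
  event 11 (t=69: SET max = 26): count unchanged
Final: count = 20

Answer: 20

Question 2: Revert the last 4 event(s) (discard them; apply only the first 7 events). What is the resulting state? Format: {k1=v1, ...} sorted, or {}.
Keep first 7 events (discard last 4):
  after event 1 (t=8: INC count by 15): {count=15}
  after event 2 (t=16: INC total by 10): {count=15, total=10}
  after event 3 (t=26: DEC total by 4): {count=15, total=6}
  after event 4 (t=35: SET max = -14): {count=15, max=-14, total=6}
  after event 5 (t=41: INC total by 15): {count=15, max=-14, total=21}
  after event 6 (t=45: DEC total by 11): {count=15, max=-14, total=10}
  after event 7 (t=49: SET total = 30): {count=15, max=-14, total=30}

Answer: {count=15, max=-14, total=30}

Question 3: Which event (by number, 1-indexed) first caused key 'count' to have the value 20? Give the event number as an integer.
Answer: 10

Derivation:
Looking for first event where count becomes 20:
  event 1: count = 15
  event 2: count = 15
  event 3: count = 15
  event 4: count = 15
  event 5: count = 15
  event 6: count = 15
  event 7: count = 15
  event 8: count = 24
  event 9: count = 24
  event 10: count 24 -> 20  <-- first match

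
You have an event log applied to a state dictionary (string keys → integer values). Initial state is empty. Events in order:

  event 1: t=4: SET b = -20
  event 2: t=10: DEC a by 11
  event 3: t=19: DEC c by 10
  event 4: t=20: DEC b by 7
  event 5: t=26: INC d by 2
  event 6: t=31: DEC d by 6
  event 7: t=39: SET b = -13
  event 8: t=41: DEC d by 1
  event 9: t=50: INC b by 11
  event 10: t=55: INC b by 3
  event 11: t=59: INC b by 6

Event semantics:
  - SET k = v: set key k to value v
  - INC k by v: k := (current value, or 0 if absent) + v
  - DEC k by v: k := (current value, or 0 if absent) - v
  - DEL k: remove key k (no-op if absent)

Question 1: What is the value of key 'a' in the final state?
Track key 'a' through all 11 events:
  event 1 (t=4: SET b = -20): a unchanged
  event 2 (t=10: DEC a by 11): a (absent) -> -11
  event 3 (t=19: DEC c by 10): a unchanged
  event 4 (t=20: DEC b by 7): a unchanged
  event 5 (t=26: INC d by 2): a unchanged
  event 6 (t=31: DEC d by 6): a unchanged
  event 7 (t=39: SET b = -13): a unchanged
  event 8 (t=41: DEC d by 1): a unchanged
  event 9 (t=50: INC b by 11): a unchanged
  event 10 (t=55: INC b by 3): a unchanged
  event 11 (t=59: INC b by 6): a unchanged
Final: a = -11

Answer: -11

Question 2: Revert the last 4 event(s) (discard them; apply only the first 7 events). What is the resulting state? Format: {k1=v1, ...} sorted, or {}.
Answer: {a=-11, b=-13, c=-10, d=-4}

Derivation:
Keep first 7 events (discard last 4):
  after event 1 (t=4: SET b = -20): {b=-20}
  after event 2 (t=10: DEC a by 11): {a=-11, b=-20}
  after event 3 (t=19: DEC c by 10): {a=-11, b=-20, c=-10}
  after event 4 (t=20: DEC b by 7): {a=-11, b=-27, c=-10}
  after event 5 (t=26: INC d by 2): {a=-11, b=-27, c=-10, d=2}
  after event 6 (t=31: DEC d by 6): {a=-11, b=-27, c=-10, d=-4}
  after event 7 (t=39: SET b = -13): {a=-11, b=-13, c=-10, d=-4}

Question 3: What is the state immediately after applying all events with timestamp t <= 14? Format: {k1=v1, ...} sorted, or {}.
Answer: {a=-11, b=-20}

Derivation:
Apply events with t <= 14 (2 events):
  after event 1 (t=4: SET b = -20): {b=-20}
  after event 2 (t=10: DEC a by 11): {a=-11, b=-20}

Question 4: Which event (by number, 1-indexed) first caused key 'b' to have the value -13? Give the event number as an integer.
Answer: 7

Derivation:
Looking for first event where b becomes -13:
  event 1: b = -20
  event 2: b = -20
  event 3: b = -20
  event 4: b = -27
  event 5: b = -27
  event 6: b = -27
  event 7: b -27 -> -13  <-- first match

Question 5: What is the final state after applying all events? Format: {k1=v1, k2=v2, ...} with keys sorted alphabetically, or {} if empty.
  after event 1 (t=4: SET b = -20): {b=-20}
  after event 2 (t=10: DEC a by 11): {a=-11, b=-20}
  after event 3 (t=19: DEC c by 10): {a=-11, b=-20, c=-10}
  after event 4 (t=20: DEC b by 7): {a=-11, b=-27, c=-10}
  after event 5 (t=26: INC d by 2): {a=-11, b=-27, c=-10, d=2}
  after event 6 (t=31: DEC d by 6): {a=-11, b=-27, c=-10, d=-4}
  after event 7 (t=39: SET b = -13): {a=-11, b=-13, c=-10, d=-4}
  after event 8 (t=41: DEC d by 1): {a=-11, b=-13, c=-10, d=-5}
  after event 9 (t=50: INC b by 11): {a=-11, b=-2, c=-10, d=-5}
  after event 10 (t=55: INC b by 3): {a=-11, b=1, c=-10, d=-5}
  after event 11 (t=59: INC b by 6): {a=-11, b=7, c=-10, d=-5}

Answer: {a=-11, b=7, c=-10, d=-5}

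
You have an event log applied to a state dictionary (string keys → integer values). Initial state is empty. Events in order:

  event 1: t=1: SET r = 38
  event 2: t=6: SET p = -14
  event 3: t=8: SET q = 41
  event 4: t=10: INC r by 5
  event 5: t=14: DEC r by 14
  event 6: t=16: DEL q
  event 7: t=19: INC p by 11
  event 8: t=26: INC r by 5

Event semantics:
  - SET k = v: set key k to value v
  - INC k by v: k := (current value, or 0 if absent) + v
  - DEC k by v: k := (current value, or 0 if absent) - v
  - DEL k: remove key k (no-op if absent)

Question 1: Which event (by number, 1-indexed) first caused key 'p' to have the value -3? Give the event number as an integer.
Answer: 7

Derivation:
Looking for first event where p becomes -3:
  event 2: p = -14
  event 3: p = -14
  event 4: p = -14
  event 5: p = -14
  event 6: p = -14
  event 7: p -14 -> -3  <-- first match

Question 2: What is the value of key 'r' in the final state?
Track key 'r' through all 8 events:
  event 1 (t=1: SET r = 38): r (absent) -> 38
  event 2 (t=6: SET p = -14): r unchanged
  event 3 (t=8: SET q = 41): r unchanged
  event 4 (t=10: INC r by 5): r 38 -> 43
  event 5 (t=14: DEC r by 14): r 43 -> 29
  event 6 (t=16: DEL q): r unchanged
  event 7 (t=19: INC p by 11): r unchanged
  event 8 (t=26: INC r by 5): r 29 -> 34
Final: r = 34

Answer: 34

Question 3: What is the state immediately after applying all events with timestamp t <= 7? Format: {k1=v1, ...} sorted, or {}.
Apply events with t <= 7 (2 events):
  after event 1 (t=1: SET r = 38): {r=38}
  after event 2 (t=6: SET p = -14): {p=-14, r=38}

Answer: {p=-14, r=38}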